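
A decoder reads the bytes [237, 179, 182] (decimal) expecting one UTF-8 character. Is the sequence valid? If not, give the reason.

invalid (encodes a surrogate (U+D800–U+DFFF))

Structurally a 3-byte sequence; payload = 0xDCF6.
But 0xDCF6 is in U+D800–U+DFFF, the surrogate range. Surrogates are not Unicode scalar values and are forbidden in UTF-8.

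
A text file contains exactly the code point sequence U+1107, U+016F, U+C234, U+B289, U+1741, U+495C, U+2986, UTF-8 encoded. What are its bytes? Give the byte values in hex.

E1 84 87 C5 AF EC 88 B4 EB 8A 89 E1 9D 81 E4 A5 9C E2 A6 86

U+1107: 3-byte form → E1 84 87.
U+016F: 2-byte form → C5 AF.
U+C234: 3-byte form → EC 88 B4.
U+B289: 3-byte form → EB 8A 89.
U+1741: 3-byte form → E1 9D 81.
U+495C: 3-byte form → E4 A5 9C.
U+2986: 3-byte form → E2 A6 86.
Concatenated (20 bytes): E1 84 87 C5 AF EC 88 B4 EB 8A 89 E1 9D 81 E4 A5 9C E2 A6 86.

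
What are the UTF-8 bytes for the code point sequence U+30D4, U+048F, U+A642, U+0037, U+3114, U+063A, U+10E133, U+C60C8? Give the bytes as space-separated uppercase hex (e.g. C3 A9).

E3 83 94 D2 8F EA 99 82 37 E3 84 94 D8 BA F4 8E 84 B3 F3 86 83 88

U+30D4: 3-byte form → E3 83 94.
U+048F: 2-byte form → D2 8F.
U+A642: 3-byte form → EA 99 82.
U+0037: 1-byte form → 37.
U+3114: 3-byte form → E3 84 94.
U+063A: 2-byte form → D8 BA.
U+10E133: 4-byte form → F4 8E 84 B3.
U+C60C8: 4-byte form → F3 86 83 88.
Concatenated (22 bytes): E3 83 94 D2 8F EA 99 82 37 E3 84 94 D8 BA F4 8E 84 B3 F3 86 83 88.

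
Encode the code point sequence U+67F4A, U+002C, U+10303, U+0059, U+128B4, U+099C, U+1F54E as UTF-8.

U+67F4A: 4-byte form → F1 A7 BD 8A.
U+002C: 1-byte form → 2C.
U+10303: 4-byte form → F0 90 8C 83.
U+0059: 1-byte form → 59.
U+128B4: 4-byte form → F0 92 A2 B4.
U+099C: 3-byte form → E0 A6 9C.
U+1F54E: 4-byte form → F0 9F 95 8E.
Concatenated (21 bytes): F1 A7 BD 8A 2C F0 90 8C 83 59 F0 92 A2 B4 E0 A6 9C F0 9F 95 8E.

F1 A7 BD 8A 2C F0 90 8C 83 59 F0 92 A2 B4 E0 A6 9C F0 9F 95 8E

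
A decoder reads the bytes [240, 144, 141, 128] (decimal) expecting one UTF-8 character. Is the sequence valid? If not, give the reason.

Leading byte 0xF0 = 11110000 → 4-byte form.
Continuation bytes 0x90=10010000, 0x8D=10001101, 0x80=10000000 all match 10xxxxxx.
Decoded value 0x10340 is ≥ 0x10000 (shortest form) and not a surrogate.

valid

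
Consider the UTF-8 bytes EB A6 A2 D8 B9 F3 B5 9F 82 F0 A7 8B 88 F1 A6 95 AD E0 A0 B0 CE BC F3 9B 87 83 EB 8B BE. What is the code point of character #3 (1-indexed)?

Offset 0: leading byte 0xEB = 11101011 → 3-byte char #1 = EB A6 A2.
Offset 3: leading byte 0xD8 = 11011000 → 2-byte char #2 = D8 B9.
Offset 5: leading byte 0xF3 = 11110011 → 4-byte char #3 = F3 B5 9F 82.
Leading byte 0xF3 = 11110011 matches 11110xxx → 4-byte sequence.
Byte 1: 0xF3 = 11110011, payload 011 (3 bits).
Byte 2: 0xB5 = 10110101 (10xxxxxx ✓), payload 110101.
Byte 3: 0x9F = 10011111 (10xxxxxx ✓), payload 011111.
Byte 4: 0x82 = 10000010 (10xxxxxx ✓), payload 000010.
Concatenate: 011110101011111000010 = 0xF57C2 (21 bits → U+F57C2).

U+F57C2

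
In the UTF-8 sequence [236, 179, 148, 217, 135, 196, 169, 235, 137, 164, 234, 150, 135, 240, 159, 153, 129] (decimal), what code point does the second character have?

U+0647

Offset 0: leading byte 0xEC = 11101100 → 3-byte char #1 = EC B3 94.
Offset 3: leading byte 0xD9 = 11011001 → 2-byte char #2 = D9 87.
Leading byte 0xD9 = 11011001 matches 110xxxxx → 2-byte sequence.
Byte 1: 0xD9 = 11011001, payload 11001 (5 bits).
Byte 2: 0x87 = 10000111 (10xxxxxx ✓), payload 000111.
Concatenate: 11001000111 = 0x647 (11 bits → U+0647).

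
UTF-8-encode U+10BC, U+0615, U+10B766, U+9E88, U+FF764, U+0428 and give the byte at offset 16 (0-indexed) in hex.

0xD0

U+10BC → 3-byte form E1 82 BC at offsets 0–2.
U+0615 → 2-byte form D8 95 at offsets 3–4.
U+10B766 → 4-byte form F4 8B 9D A6 at offsets 5–8.
U+9E88 → 3-byte form E9 BA 88 at offsets 9–11.
U+FF764 → 4-byte form F3 BF 9D A4 at offsets 12–15.
U+0428 → 2-byte form D0 A8 at offsets 16–17.
Offset 16 falls in char 6's range; it's byte 1 of D0 A8 = 0xD0.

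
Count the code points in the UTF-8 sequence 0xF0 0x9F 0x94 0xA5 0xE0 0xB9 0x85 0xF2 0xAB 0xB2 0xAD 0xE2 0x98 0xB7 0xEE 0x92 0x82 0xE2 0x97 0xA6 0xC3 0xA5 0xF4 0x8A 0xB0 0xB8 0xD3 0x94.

9

Byte at offset 0: 0xF0 = 11110000 → 4-byte char (#1). Advance 4.
Byte at offset 4: 0xE0 = 11100000 → 3-byte char (#2). Advance 3.
Byte at offset 7: 0xF2 = 11110010 → 4-byte char (#3). Advance 4.
Byte at offset 11: 0xE2 = 11100010 → 3-byte char (#4). Advance 3.
Byte at offset 14: 0xEE = 11101110 → 3-byte char (#5). Advance 3.
Byte at offset 17: 0xE2 = 11100010 → 3-byte char (#6). Advance 3.
Byte at offset 20: 0xC3 = 11000011 → 2-byte char (#7). Advance 2.
Byte at offset 22: 0xF4 = 11110100 → 4-byte char (#8). Advance 4.
Byte at offset 26: 0xD3 = 11010011 → 2-byte char (#9). Advance 2.
Reached end at offset 28 after 9 code points.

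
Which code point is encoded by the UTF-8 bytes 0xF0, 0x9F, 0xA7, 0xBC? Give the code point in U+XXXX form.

Leading byte 0xF0 = 11110000 matches 11110xxx → 4-byte sequence.
Byte 1: 0xF0 = 11110000, payload 000 (3 bits).
Byte 2: 0x9F = 10011111 (10xxxxxx ✓), payload 011111.
Byte 3: 0xA7 = 10100111 (10xxxxxx ✓), payload 100111.
Byte 4: 0xBC = 10111100 (10xxxxxx ✓), payload 111100.
Concatenate: 000011111100111111100 = 0x1F9FC (21 bits → U+1F9FC).

U+1F9FC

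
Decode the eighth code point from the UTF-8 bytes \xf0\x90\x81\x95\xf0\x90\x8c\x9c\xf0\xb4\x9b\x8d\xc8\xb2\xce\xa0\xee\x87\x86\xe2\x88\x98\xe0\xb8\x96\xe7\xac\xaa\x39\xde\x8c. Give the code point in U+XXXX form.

U+0E16

Offset 0: leading byte 0xF0 = 11110000 → 4-byte char #1 = F0 90 81 95.
Offset 4: leading byte 0xF0 = 11110000 → 4-byte char #2 = F0 90 8C 9C.
Offset 8: leading byte 0xF0 = 11110000 → 4-byte char #3 = F0 B4 9B 8D.
Offset 12: leading byte 0xC8 = 11001000 → 2-byte char #4 = C8 B2.
Offset 14: leading byte 0xCE = 11001110 → 2-byte char #5 = CE A0.
Offset 16: leading byte 0xEE = 11101110 → 3-byte char #6 = EE 87 86.
Offset 19: leading byte 0xE2 = 11100010 → 3-byte char #7 = E2 88 98.
Offset 22: leading byte 0xE0 = 11100000 → 3-byte char #8 = E0 B8 96.
Leading byte 0xE0 = 11100000 matches 1110xxxx → 3-byte sequence.
Byte 1: 0xE0 = 11100000, payload 0000 (4 bits).
Byte 2: 0xB8 = 10111000 (10xxxxxx ✓), payload 111000.
Byte 3: 0x96 = 10010110 (10xxxxxx ✓), payload 010110.
Concatenate: 0000111000010110 = 0xE16 (16 bits → U+0E16).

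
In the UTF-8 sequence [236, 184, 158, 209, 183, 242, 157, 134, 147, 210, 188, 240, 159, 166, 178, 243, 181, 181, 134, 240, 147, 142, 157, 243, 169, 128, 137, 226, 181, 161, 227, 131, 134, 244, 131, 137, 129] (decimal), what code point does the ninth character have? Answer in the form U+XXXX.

U+2D61

Offset 0: leading byte 0xEC = 11101100 → 3-byte char #1 = EC B8 9E.
Offset 3: leading byte 0xD1 = 11010001 → 2-byte char #2 = D1 B7.
Offset 5: leading byte 0xF2 = 11110010 → 4-byte char #3 = F2 9D 86 93.
Offset 9: leading byte 0xD2 = 11010010 → 2-byte char #4 = D2 BC.
Offset 11: leading byte 0xF0 = 11110000 → 4-byte char #5 = F0 9F A6 B2.
Offset 15: leading byte 0xF3 = 11110011 → 4-byte char #6 = F3 B5 B5 86.
Offset 19: leading byte 0xF0 = 11110000 → 4-byte char #7 = F0 93 8E 9D.
Offset 23: leading byte 0xF3 = 11110011 → 4-byte char #8 = F3 A9 80 89.
Offset 27: leading byte 0xE2 = 11100010 → 3-byte char #9 = E2 B5 A1.
Leading byte 0xE2 = 11100010 matches 1110xxxx → 3-byte sequence.
Byte 1: 0xE2 = 11100010, payload 0010 (4 bits).
Byte 2: 0xB5 = 10110101 (10xxxxxx ✓), payload 110101.
Byte 3: 0xA1 = 10100001 (10xxxxxx ✓), payload 100001.
Concatenate: 0010110101100001 = 0x2D61 (16 bits → U+2D61).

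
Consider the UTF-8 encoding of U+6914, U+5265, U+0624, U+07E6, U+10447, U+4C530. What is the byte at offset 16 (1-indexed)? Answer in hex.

1-indexed offset 16 is 0-indexed offset 15.
U+6914 → 3-byte form E6 A4 94 at offsets 0–2.
U+5265 → 3-byte form E5 89 A5 at offsets 3–5.
U+0624 → 2-byte form D8 A4 at offsets 6–7.
U+07E6 → 2-byte form DF A6 at offsets 8–9.
U+10447 → 4-byte form F0 90 91 87 at offsets 10–13.
U+4C530 → 4-byte form F1 8C 94 B0 at offsets 14–17.
Offset 15 falls in char 6's range; it's byte 2 of F1 8C 94 B0 = 0x8C.

0x8C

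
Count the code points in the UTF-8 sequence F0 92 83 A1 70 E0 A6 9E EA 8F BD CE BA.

Byte at offset 0: 0xF0 = 11110000 → 4-byte char (#1). Advance 4.
Byte at offset 4: 0x70 = 01110000 → 1-byte char (#2). Advance 1.
Byte at offset 5: 0xE0 = 11100000 → 3-byte char (#3). Advance 3.
Byte at offset 8: 0xEA = 11101010 → 3-byte char (#4). Advance 3.
Byte at offset 11: 0xCE = 11001110 → 2-byte char (#5). Advance 2.
Reached end at offset 13 after 5 code points.

5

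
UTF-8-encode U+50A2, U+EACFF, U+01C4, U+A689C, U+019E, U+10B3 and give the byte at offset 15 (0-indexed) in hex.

U+50A2 → 3-byte form E5 82 A2 at offsets 0–2.
U+EACFF → 4-byte form F3 AA B3 BF at offsets 3–6.
U+01C4 → 2-byte form C7 84 at offsets 7–8.
U+A689C → 4-byte form F2 A6 A2 9C at offsets 9–12.
U+019E → 2-byte form C6 9E at offsets 13–14.
U+10B3 → 3-byte form E1 82 B3 at offsets 15–17.
Offset 15 falls in char 6's range; it's byte 1 of E1 82 B3 = 0xE1.

0xE1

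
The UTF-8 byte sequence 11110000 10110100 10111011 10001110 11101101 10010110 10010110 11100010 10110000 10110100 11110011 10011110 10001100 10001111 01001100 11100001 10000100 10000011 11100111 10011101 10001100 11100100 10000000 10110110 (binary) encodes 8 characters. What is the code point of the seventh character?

U+774C

Offset 0: leading byte 0xF0 = 11110000 → 4-byte char #1 = F0 B4 BB 8E.
Offset 4: leading byte 0xED = 11101101 → 3-byte char #2 = ED 96 96.
Offset 7: leading byte 0xE2 = 11100010 → 3-byte char #3 = E2 B0 B4.
Offset 10: leading byte 0xF3 = 11110011 → 4-byte char #4 = F3 9E 8C 8F.
Offset 14: leading byte 0x4C = 01001100 → 1-byte char #5 = 4C.
Offset 15: leading byte 0xE1 = 11100001 → 3-byte char #6 = E1 84 83.
Offset 18: leading byte 0xE7 = 11100111 → 3-byte char #7 = E7 9D 8C.
Leading byte 0xE7 = 11100111 matches 1110xxxx → 3-byte sequence.
Byte 1: 0xE7 = 11100111, payload 0111 (4 bits).
Byte 2: 0x9D = 10011101 (10xxxxxx ✓), payload 011101.
Byte 3: 0x8C = 10001100 (10xxxxxx ✓), payload 001100.
Concatenate: 0111011101001100 = 0x774C (16 bits → U+774C).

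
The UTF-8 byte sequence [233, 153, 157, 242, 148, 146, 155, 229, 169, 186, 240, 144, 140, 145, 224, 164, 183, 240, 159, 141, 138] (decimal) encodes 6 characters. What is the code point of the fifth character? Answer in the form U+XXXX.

U+0937

Offset 0: leading byte 0xE9 = 11101001 → 3-byte char #1 = E9 99 9D.
Offset 3: leading byte 0xF2 = 11110010 → 4-byte char #2 = F2 94 92 9B.
Offset 7: leading byte 0xE5 = 11100101 → 3-byte char #3 = E5 A9 BA.
Offset 10: leading byte 0xF0 = 11110000 → 4-byte char #4 = F0 90 8C 91.
Offset 14: leading byte 0xE0 = 11100000 → 3-byte char #5 = E0 A4 B7.
Leading byte 0xE0 = 11100000 matches 1110xxxx → 3-byte sequence.
Byte 1: 0xE0 = 11100000, payload 0000 (4 bits).
Byte 2: 0xA4 = 10100100 (10xxxxxx ✓), payload 100100.
Byte 3: 0xB7 = 10110111 (10xxxxxx ✓), payload 110111.
Concatenate: 0000100100110111 = 0x937 (16 bits → U+0937).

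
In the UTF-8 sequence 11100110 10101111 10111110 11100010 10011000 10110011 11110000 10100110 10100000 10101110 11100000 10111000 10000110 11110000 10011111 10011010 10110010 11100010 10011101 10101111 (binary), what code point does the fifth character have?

Offset 0: leading byte 0xE6 = 11100110 → 3-byte char #1 = E6 AF BE.
Offset 3: leading byte 0xE2 = 11100010 → 3-byte char #2 = E2 98 B3.
Offset 6: leading byte 0xF0 = 11110000 → 4-byte char #3 = F0 A6 A0 AE.
Offset 10: leading byte 0xE0 = 11100000 → 3-byte char #4 = E0 B8 86.
Offset 13: leading byte 0xF0 = 11110000 → 4-byte char #5 = F0 9F 9A B2.
Leading byte 0xF0 = 11110000 matches 11110xxx → 4-byte sequence.
Byte 1: 0xF0 = 11110000, payload 000 (3 bits).
Byte 2: 0x9F = 10011111 (10xxxxxx ✓), payload 011111.
Byte 3: 0x9A = 10011010 (10xxxxxx ✓), payload 011010.
Byte 4: 0xB2 = 10110010 (10xxxxxx ✓), payload 110010.
Concatenate: 000011111011010110010 = 0x1F6B2 (21 bits → U+1F6B2).

U+1F6B2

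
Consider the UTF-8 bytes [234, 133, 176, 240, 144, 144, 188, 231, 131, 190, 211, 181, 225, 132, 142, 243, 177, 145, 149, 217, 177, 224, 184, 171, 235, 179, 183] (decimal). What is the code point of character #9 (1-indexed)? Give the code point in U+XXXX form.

U+BCF7

Offset 0: leading byte 0xEA = 11101010 → 3-byte char #1 = EA 85 B0.
Offset 3: leading byte 0xF0 = 11110000 → 4-byte char #2 = F0 90 90 BC.
Offset 7: leading byte 0xE7 = 11100111 → 3-byte char #3 = E7 83 BE.
Offset 10: leading byte 0xD3 = 11010011 → 2-byte char #4 = D3 B5.
Offset 12: leading byte 0xE1 = 11100001 → 3-byte char #5 = E1 84 8E.
Offset 15: leading byte 0xF3 = 11110011 → 4-byte char #6 = F3 B1 91 95.
Offset 19: leading byte 0xD9 = 11011001 → 2-byte char #7 = D9 B1.
Offset 21: leading byte 0xE0 = 11100000 → 3-byte char #8 = E0 B8 AB.
Offset 24: leading byte 0xEB = 11101011 → 3-byte char #9 = EB B3 B7.
Leading byte 0xEB = 11101011 matches 1110xxxx → 3-byte sequence.
Byte 1: 0xEB = 11101011, payload 1011 (4 bits).
Byte 2: 0xB3 = 10110011 (10xxxxxx ✓), payload 110011.
Byte 3: 0xB7 = 10110111 (10xxxxxx ✓), payload 110111.
Concatenate: 1011110011110111 = 0xBCF7 (16 bits → U+BCF7).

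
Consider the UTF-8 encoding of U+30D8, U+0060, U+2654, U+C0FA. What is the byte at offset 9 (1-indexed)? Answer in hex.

0x83

1-indexed offset 9 is 0-indexed offset 8.
U+30D8 → 3-byte form E3 83 98 at offsets 0–2.
U+0060 → 1-byte form 60 at offsets 3–3.
U+2654 → 3-byte form E2 99 94 at offsets 4–6.
U+C0FA → 3-byte form EC 83 BA at offsets 7–9.
Offset 8 falls in char 4's range; it's byte 2 of EC 83 BA = 0x83.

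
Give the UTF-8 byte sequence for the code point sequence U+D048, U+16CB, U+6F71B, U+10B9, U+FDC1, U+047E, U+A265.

ED 81 88 E1 9B 8B F1 AF 9C 9B E1 82 B9 EF B7 81 D1 BE EA 89 A5

U+D048: 3-byte form → ED 81 88.
U+16CB: 3-byte form → E1 9B 8B.
U+6F71B: 4-byte form → F1 AF 9C 9B.
U+10B9: 3-byte form → E1 82 B9.
U+FDC1: 3-byte form → EF B7 81.
U+047E: 2-byte form → D1 BE.
U+A265: 3-byte form → EA 89 A5.
Concatenated (21 bytes): ED 81 88 E1 9B 8B F1 AF 9C 9B E1 82 B9 EF B7 81 D1 BE EA 89 A5.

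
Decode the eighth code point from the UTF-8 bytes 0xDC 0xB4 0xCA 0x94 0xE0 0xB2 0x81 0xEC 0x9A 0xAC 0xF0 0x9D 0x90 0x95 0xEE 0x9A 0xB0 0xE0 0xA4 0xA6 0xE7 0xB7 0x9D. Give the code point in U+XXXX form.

Offset 0: leading byte 0xDC = 11011100 → 2-byte char #1 = DC B4.
Offset 2: leading byte 0xCA = 11001010 → 2-byte char #2 = CA 94.
Offset 4: leading byte 0xE0 = 11100000 → 3-byte char #3 = E0 B2 81.
Offset 7: leading byte 0xEC = 11101100 → 3-byte char #4 = EC 9A AC.
Offset 10: leading byte 0xF0 = 11110000 → 4-byte char #5 = F0 9D 90 95.
Offset 14: leading byte 0xEE = 11101110 → 3-byte char #6 = EE 9A B0.
Offset 17: leading byte 0xE0 = 11100000 → 3-byte char #7 = E0 A4 A6.
Offset 20: leading byte 0xE7 = 11100111 → 3-byte char #8 = E7 B7 9D.
Leading byte 0xE7 = 11100111 matches 1110xxxx → 3-byte sequence.
Byte 1: 0xE7 = 11100111, payload 0111 (4 bits).
Byte 2: 0xB7 = 10110111 (10xxxxxx ✓), payload 110111.
Byte 3: 0x9D = 10011101 (10xxxxxx ✓), payload 011101.
Concatenate: 0111110111011101 = 0x7DDD (16 bits → U+7DDD).

U+7DDD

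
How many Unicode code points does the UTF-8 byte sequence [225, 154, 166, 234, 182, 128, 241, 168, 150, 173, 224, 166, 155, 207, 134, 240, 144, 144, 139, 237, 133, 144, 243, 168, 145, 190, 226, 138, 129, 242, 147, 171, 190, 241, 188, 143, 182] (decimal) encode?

11

Byte at offset 0: 0xE1 = 11100001 → 3-byte char (#1). Advance 3.
Byte at offset 3: 0xEA = 11101010 → 3-byte char (#2). Advance 3.
Byte at offset 6: 0xF1 = 11110001 → 4-byte char (#3). Advance 4.
Byte at offset 10: 0xE0 = 11100000 → 3-byte char (#4). Advance 3.
Byte at offset 13: 0xCF = 11001111 → 2-byte char (#5). Advance 2.
Byte at offset 15: 0xF0 = 11110000 → 4-byte char (#6). Advance 4.
Byte at offset 19: 0xED = 11101101 → 3-byte char (#7). Advance 3.
Byte at offset 22: 0xF3 = 11110011 → 4-byte char (#8). Advance 4.
Byte at offset 26: 0xE2 = 11100010 → 3-byte char (#9). Advance 3.
Byte at offset 29: 0xF2 = 11110010 → 4-byte char (#10). Advance 4.
Byte at offset 33: 0xF1 = 11110001 → 4-byte char (#11). Advance 4.
Reached end at offset 37 after 11 code points.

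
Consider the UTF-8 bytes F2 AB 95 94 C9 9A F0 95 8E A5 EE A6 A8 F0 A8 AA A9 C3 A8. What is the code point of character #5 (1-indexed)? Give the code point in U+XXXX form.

Offset 0: leading byte 0xF2 = 11110010 → 4-byte char #1 = F2 AB 95 94.
Offset 4: leading byte 0xC9 = 11001001 → 2-byte char #2 = C9 9A.
Offset 6: leading byte 0xF0 = 11110000 → 4-byte char #3 = F0 95 8E A5.
Offset 10: leading byte 0xEE = 11101110 → 3-byte char #4 = EE A6 A8.
Offset 13: leading byte 0xF0 = 11110000 → 4-byte char #5 = F0 A8 AA A9.
Leading byte 0xF0 = 11110000 matches 11110xxx → 4-byte sequence.
Byte 1: 0xF0 = 11110000, payload 000 (3 bits).
Byte 2: 0xA8 = 10101000 (10xxxxxx ✓), payload 101000.
Byte 3: 0xAA = 10101010 (10xxxxxx ✓), payload 101010.
Byte 4: 0xA9 = 10101001 (10xxxxxx ✓), payload 101001.
Concatenate: 000101000101010101001 = 0x28AA9 (21 bits → U+28AA9).

U+28AA9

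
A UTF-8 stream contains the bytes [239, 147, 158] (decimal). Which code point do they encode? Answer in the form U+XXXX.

Leading byte 0xEF = 11101111 matches 1110xxxx → 3-byte sequence.
Byte 1: 0xEF = 11101111, payload 1111 (4 bits).
Byte 2: 0x93 = 10010011 (10xxxxxx ✓), payload 010011.
Byte 3: 0x9E = 10011110 (10xxxxxx ✓), payload 011110.
Concatenate: 1111010011011110 = 0xF4DE (16 bits → U+F4DE).

U+F4DE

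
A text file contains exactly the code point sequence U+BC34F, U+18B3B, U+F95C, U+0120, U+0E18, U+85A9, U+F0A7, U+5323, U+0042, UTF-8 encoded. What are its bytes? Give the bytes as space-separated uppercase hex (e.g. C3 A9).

U+BC34F: 4-byte form → F2 BC 8D 8F.
U+18B3B: 4-byte form → F0 98 AC BB.
U+F95C: 3-byte form → EF A5 9C.
U+0120: 2-byte form → C4 A0.
U+0E18: 3-byte form → E0 B8 98.
U+85A9: 3-byte form → E8 96 A9.
U+F0A7: 3-byte form → EF 82 A7.
U+5323: 3-byte form → E5 8C A3.
U+0042: 1-byte form → 42.
Concatenated (26 bytes): F2 BC 8D 8F F0 98 AC BB EF A5 9C C4 A0 E0 B8 98 E8 96 A9 EF 82 A7 E5 8C A3 42.

F2 BC 8D 8F F0 98 AC BB EF A5 9C C4 A0 E0 B8 98 E8 96 A9 EF 82 A7 E5 8C A3 42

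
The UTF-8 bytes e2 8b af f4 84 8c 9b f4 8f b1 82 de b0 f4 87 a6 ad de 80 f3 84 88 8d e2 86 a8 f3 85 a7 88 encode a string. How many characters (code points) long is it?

9

Byte at offset 0: 0xE2 = 11100010 → 3-byte char (#1). Advance 3.
Byte at offset 3: 0xF4 = 11110100 → 4-byte char (#2). Advance 4.
Byte at offset 7: 0xF4 = 11110100 → 4-byte char (#3). Advance 4.
Byte at offset 11: 0xDE = 11011110 → 2-byte char (#4). Advance 2.
Byte at offset 13: 0xF4 = 11110100 → 4-byte char (#5). Advance 4.
Byte at offset 17: 0xDE = 11011110 → 2-byte char (#6). Advance 2.
Byte at offset 19: 0xF3 = 11110011 → 4-byte char (#7). Advance 4.
Byte at offset 23: 0xE2 = 11100010 → 3-byte char (#8). Advance 3.
Byte at offset 26: 0xF3 = 11110011 → 4-byte char (#9). Advance 4.
Reached end at offset 30 after 9 code points.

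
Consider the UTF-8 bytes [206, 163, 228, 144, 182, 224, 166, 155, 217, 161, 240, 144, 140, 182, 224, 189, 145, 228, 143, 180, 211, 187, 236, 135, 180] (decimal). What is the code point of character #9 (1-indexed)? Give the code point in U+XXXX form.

Offset 0: leading byte 0xCE = 11001110 → 2-byte char #1 = CE A3.
Offset 2: leading byte 0xE4 = 11100100 → 3-byte char #2 = E4 90 B6.
Offset 5: leading byte 0xE0 = 11100000 → 3-byte char #3 = E0 A6 9B.
Offset 8: leading byte 0xD9 = 11011001 → 2-byte char #4 = D9 A1.
Offset 10: leading byte 0xF0 = 11110000 → 4-byte char #5 = F0 90 8C B6.
Offset 14: leading byte 0xE0 = 11100000 → 3-byte char #6 = E0 BD 91.
Offset 17: leading byte 0xE4 = 11100100 → 3-byte char #7 = E4 8F B4.
Offset 20: leading byte 0xD3 = 11010011 → 2-byte char #8 = D3 BB.
Offset 22: leading byte 0xEC = 11101100 → 3-byte char #9 = EC 87 B4.
Leading byte 0xEC = 11101100 matches 1110xxxx → 3-byte sequence.
Byte 1: 0xEC = 11101100, payload 1100 (4 bits).
Byte 2: 0x87 = 10000111 (10xxxxxx ✓), payload 000111.
Byte 3: 0xB4 = 10110100 (10xxxxxx ✓), payload 110100.
Concatenate: 1100000111110100 = 0xC1F4 (16 bits → U+C1F4).

U+C1F4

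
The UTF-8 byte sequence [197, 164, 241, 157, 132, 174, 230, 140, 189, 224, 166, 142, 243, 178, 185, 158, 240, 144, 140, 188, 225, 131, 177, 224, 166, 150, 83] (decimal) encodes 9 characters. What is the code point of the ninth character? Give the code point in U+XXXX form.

U+0053

Offset 0: leading byte 0xC5 = 11000101 → 2-byte char #1 = C5 A4.
Offset 2: leading byte 0xF1 = 11110001 → 4-byte char #2 = F1 9D 84 AE.
Offset 6: leading byte 0xE6 = 11100110 → 3-byte char #3 = E6 8C BD.
Offset 9: leading byte 0xE0 = 11100000 → 3-byte char #4 = E0 A6 8E.
Offset 12: leading byte 0xF3 = 11110011 → 4-byte char #5 = F3 B2 B9 9E.
Offset 16: leading byte 0xF0 = 11110000 → 4-byte char #6 = F0 90 8C BC.
Offset 20: leading byte 0xE1 = 11100001 → 3-byte char #7 = E1 83 B1.
Offset 23: leading byte 0xE0 = 11100000 → 3-byte char #8 = E0 A6 96.
Offset 26: leading byte 0x53 = 01010011 → 1-byte char #9 = 53.
Leading byte 0x53 = 01010011 matches 0xxxxxxx → 1-byte sequence.
Byte 1: 0x53 = 01010011, payload 1010011 (7 bits).
Concatenate: 1010011 = 0x53 (7 bits → U+0053).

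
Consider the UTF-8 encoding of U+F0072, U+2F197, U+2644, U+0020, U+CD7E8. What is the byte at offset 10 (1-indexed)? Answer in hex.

0x99

1-indexed offset 10 is 0-indexed offset 9.
U+F0072 → 4-byte form F3 B0 81 B2 at offsets 0–3.
U+2F197 → 4-byte form F0 AF 86 97 at offsets 4–7.
U+2644 → 3-byte form E2 99 84 at offsets 8–10.
Offset 9 falls in char 3's range; it's byte 2 of E2 99 84 = 0x99.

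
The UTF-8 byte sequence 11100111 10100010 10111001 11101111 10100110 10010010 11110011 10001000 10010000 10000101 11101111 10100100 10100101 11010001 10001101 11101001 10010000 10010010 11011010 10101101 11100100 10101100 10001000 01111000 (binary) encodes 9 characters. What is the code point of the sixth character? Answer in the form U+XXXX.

Offset 0: leading byte 0xE7 = 11100111 → 3-byte char #1 = E7 A2 B9.
Offset 3: leading byte 0xEF = 11101111 → 3-byte char #2 = EF A6 92.
Offset 6: leading byte 0xF3 = 11110011 → 4-byte char #3 = F3 88 90 85.
Offset 10: leading byte 0xEF = 11101111 → 3-byte char #4 = EF A4 A5.
Offset 13: leading byte 0xD1 = 11010001 → 2-byte char #5 = D1 8D.
Offset 15: leading byte 0xE9 = 11101001 → 3-byte char #6 = E9 90 92.
Leading byte 0xE9 = 11101001 matches 1110xxxx → 3-byte sequence.
Byte 1: 0xE9 = 11101001, payload 1001 (4 bits).
Byte 2: 0x90 = 10010000 (10xxxxxx ✓), payload 010000.
Byte 3: 0x92 = 10010010 (10xxxxxx ✓), payload 010010.
Concatenate: 1001010000010010 = 0x9412 (16 bits → U+9412).

U+9412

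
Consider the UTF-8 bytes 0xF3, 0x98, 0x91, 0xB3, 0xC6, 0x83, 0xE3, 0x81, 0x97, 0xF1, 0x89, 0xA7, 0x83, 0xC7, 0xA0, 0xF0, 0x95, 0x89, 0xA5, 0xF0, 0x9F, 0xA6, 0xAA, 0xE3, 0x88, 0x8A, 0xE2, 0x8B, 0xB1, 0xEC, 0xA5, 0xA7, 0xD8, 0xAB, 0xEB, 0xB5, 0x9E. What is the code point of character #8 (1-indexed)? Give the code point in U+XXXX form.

Offset 0: leading byte 0xF3 = 11110011 → 4-byte char #1 = F3 98 91 B3.
Offset 4: leading byte 0xC6 = 11000110 → 2-byte char #2 = C6 83.
Offset 6: leading byte 0xE3 = 11100011 → 3-byte char #3 = E3 81 97.
Offset 9: leading byte 0xF1 = 11110001 → 4-byte char #4 = F1 89 A7 83.
Offset 13: leading byte 0xC7 = 11000111 → 2-byte char #5 = C7 A0.
Offset 15: leading byte 0xF0 = 11110000 → 4-byte char #6 = F0 95 89 A5.
Offset 19: leading byte 0xF0 = 11110000 → 4-byte char #7 = F0 9F A6 AA.
Offset 23: leading byte 0xE3 = 11100011 → 3-byte char #8 = E3 88 8A.
Leading byte 0xE3 = 11100011 matches 1110xxxx → 3-byte sequence.
Byte 1: 0xE3 = 11100011, payload 0011 (4 bits).
Byte 2: 0x88 = 10001000 (10xxxxxx ✓), payload 001000.
Byte 3: 0x8A = 10001010 (10xxxxxx ✓), payload 001010.
Concatenate: 0011001000001010 = 0x320A (16 bits → U+320A).

U+320A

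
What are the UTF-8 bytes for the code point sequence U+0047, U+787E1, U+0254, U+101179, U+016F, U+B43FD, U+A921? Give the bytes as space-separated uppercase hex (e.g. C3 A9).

47 F1 B8 9F A1 C9 94 F4 81 85 B9 C5 AF F2 B4 8F BD EA A4 A1

U+0047: 1-byte form → 47.
U+787E1: 4-byte form → F1 B8 9F A1.
U+0254: 2-byte form → C9 94.
U+101179: 4-byte form → F4 81 85 B9.
U+016F: 2-byte form → C5 AF.
U+B43FD: 4-byte form → F2 B4 8F BD.
U+A921: 3-byte form → EA A4 A1.
Concatenated (20 bytes): 47 F1 B8 9F A1 C9 94 F4 81 85 B9 C5 AF F2 B4 8F BD EA A4 A1.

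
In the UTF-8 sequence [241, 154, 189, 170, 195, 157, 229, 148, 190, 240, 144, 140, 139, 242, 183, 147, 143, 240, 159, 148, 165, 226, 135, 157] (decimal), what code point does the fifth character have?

Offset 0: leading byte 0xF1 = 11110001 → 4-byte char #1 = F1 9A BD AA.
Offset 4: leading byte 0xC3 = 11000011 → 2-byte char #2 = C3 9D.
Offset 6: leading byte 0xE5 = 11100101 → 3-byte char #3 = E5 94 BE.
Offset 9: leading byte 0xF0 = 11110000 → 4-byte char #4 = F0 90 8C 8B.
Offset 13: leading byte 0xF2 = 11110010 → 4-byte char #5 = F2 B7 93 8F.
Leading byte 0xF2 = 11110010 matches 11110xxx → 4-byte sequence.
Byte 1: 0xF2 = 11110010, payload 010 (3 bits).
Byte 2: 0xB7 = 10110111 (10xxxxxx ✓), payload 110111.
Byte 3: 0x93 = 10010011 (10xxxxxx ✓), payload 010011.
Byte 4: 0x8F = 10001111 (10xxxxxx ✓), payload 001111.
Concatenate: 010110111010011001111 = 0xB74CF (21 bits → U+B74CF).

U+B74CF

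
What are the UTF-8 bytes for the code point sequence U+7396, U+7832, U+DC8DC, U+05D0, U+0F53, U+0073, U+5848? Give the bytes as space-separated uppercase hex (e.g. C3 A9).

E7 8E 96 E7 A0 B2 F3 9C A3 9C D7 90 E0 BD 93 73 E5 A1 88

U+7396: 3-byte form → E7 8E 96.
U+7832: 3-byte form → E7 A0 B2.
U+DC8DC: 4-byte form → F3 9C A3 9C.
U+05D0: 2-byte form → D7 90.
U+0F53: 3-byte form → E0 BD 93.
U+0073: 1-byte form → 73.
U+5848: 3-byte form → E5 A1 88.
Concatenated (19 bytes): E7 8E 96 E7 A0 B2 F3 9C A3 9C D7 90 E0 BD 93 73 E5 A1 88.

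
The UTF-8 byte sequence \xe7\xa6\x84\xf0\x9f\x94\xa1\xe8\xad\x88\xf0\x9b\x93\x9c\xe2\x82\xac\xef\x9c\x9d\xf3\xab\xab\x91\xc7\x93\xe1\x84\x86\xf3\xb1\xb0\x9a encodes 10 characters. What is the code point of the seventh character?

Offset 0: leading byte 0xE7 = 11100111 → 3-byte char #1 = E7 A6 84.
Offset 3: leading byte 0xF0 = 11110000 → 4-byte char #2 = F0 9F 94 A1.
Offset 7: leading byte 0xE8 = 11101000 → 3-byte char #3 = E8 AD 88.
Offset 10: leading byte 0xF0 = 11110000 → 4-byte char #4 = F0 9B 93 9C.
Offset 14: leading byte 0xE2 = 11100010 → 3-byte char #5 = E2 82 AC.
Offset 17: leading byte 0xEF = 11101111 → 3-byte char #6 = EF 9C 9D.
Offset 20: leading byte 0xF3 = 11110011 → 4-byte char #7 = F3 AB AB 91.
Leading byte 0xF3 = 11110011 matches 11110xxx → 4-byte sequence.
Byte 1: 0xF3 = 11110011, payload 011 (3 bits).
Byte 2: 0xAB = 10101011 (10xxxxxx ✓), payload 101011.
Byte 3: 0xAB = 10101011 (10xxxxxx ✓), payload 101011.
Byte 4: 0x91 = 10010001 (10xxxxxx ✓), payload 010001.
Concatenate: 011101011101011010001 = 0xEBAD1 (21 bits → U+EBAD1).

U+EBAD1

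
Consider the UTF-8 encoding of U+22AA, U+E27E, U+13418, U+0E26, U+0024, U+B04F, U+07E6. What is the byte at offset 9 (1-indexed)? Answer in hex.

0x90

1-indexed offset 9 is 0-indexed offset 8.
U+22AA → 3-byte form E2 8A AA at offsets 0–2.
U+E27E → 3-byte form EE 89 BE at offsets 3–5.
U+13418 → 4-byte form F0 93 90 98 at offsets 6–9.
Offset 8 falls in char 3's range; it's byte 3 of F0 93 90 98 = 0x90.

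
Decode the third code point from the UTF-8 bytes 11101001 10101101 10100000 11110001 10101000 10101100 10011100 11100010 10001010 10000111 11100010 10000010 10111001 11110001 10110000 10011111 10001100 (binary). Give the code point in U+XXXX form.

U+2287

Offset 0: leading byte 0xE9 = 11101001 → 3-byte char #1 = E9 AD A0.
Offset 3: leading byte 0xF1 = 11110001 → 4-byte char #2 = F1 A8 AC 9C.
Offset 7: leading byte 0xE2 = 11100010 → 3-byte char #3 = E2 8A 87.
Leading byte 0xE2 = 11100010 matches 1110xxxx → 3-byte sequence.
Byte 1: 0xE2 = 11100010, payload 0010 (4 bits).
Byte 2: 0x8A = 10001010 (10xxxxxx ✓), payload 001010.
Byte 3: 0x87 = 10000111 (10xxxxxx ✓), payload 000111.
Concatenate: 0010001010000111 = 0x2287 (16 bits → U+2287).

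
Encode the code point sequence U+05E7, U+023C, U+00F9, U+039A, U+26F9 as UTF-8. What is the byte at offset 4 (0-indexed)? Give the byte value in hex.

0xC3

U+05E7 → 2-byte form D7 A7 at offsets 0–1.
U+023C → 2-byte form C8 BC at offsets 2–3.
U+00F9 → 2-byte form C3 B9 at offsets 4–5.
Offset 4 falls in char 3's range; it's byte 1 of C3 B9 = 0xC3.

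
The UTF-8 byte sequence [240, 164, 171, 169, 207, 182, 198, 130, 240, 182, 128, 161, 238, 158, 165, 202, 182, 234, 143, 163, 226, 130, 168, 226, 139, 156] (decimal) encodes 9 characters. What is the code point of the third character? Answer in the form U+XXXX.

U+0182

Offset 0: leading byte 0xF0 = 11110000 → 4-byte char #1 = F0 A4 AB A9.
Offset 4: leading byte 0xCF = 11001111 → 2-byte char #2 = CF B6.
Offset 6: leading byte 0xC6 = 11000110 → 2-byte char #3 = C6 82.
Leading byte 0xC6 = 11000110 matches 110xxxxx → 2-byte sequence.
Byte 1: 0xC6 = 11000110, payload 00110 (5 bits).
Byte 2: 0x82 = 10000010 (10xxxxxx ✓), payload 000010.
Concatenate: 00110000010 = 0x182 (11 bits → U+0182).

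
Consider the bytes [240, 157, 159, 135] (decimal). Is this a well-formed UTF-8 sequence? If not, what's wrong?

valid

Leading byte 0xF0 = 11110000 → 4-byte form.
Continuation bytes 0x9D=10011101, 0x9F=10011111, 0x87=10000111 all match 10xxxxxx.
Decoded value 0x1D7C7 is ≥ 0x10000 (shortest form) and not a surrogate.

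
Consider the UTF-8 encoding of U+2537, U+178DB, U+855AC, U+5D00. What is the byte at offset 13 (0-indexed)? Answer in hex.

0x80

U+2537 → 3-byte form E2 94 B7 at offsets 0–2.
U+178DB → 4-byte form F0 97 A3 9B at offsets 3–6.
U+855AC → 4-byte form F2 85 96 AC at offsets 7–10.
U+5D00 → 3-byte form E5 B4 80 at offsets 11–13.
Offset 13 falls in char 4's range; it's byte 3 of E5 B4 80 = 0x80.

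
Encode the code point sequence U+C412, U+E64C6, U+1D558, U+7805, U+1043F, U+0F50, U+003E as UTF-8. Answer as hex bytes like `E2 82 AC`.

EC 90 92 F3 A6 93 86 F0 9D 95 98 E7 A0 85 F0 90 90 BF E0 BD 90 3E

U+C412: 3-byte form → EC 90 92.
U+E64C6: 4-byte form → F3 A6 93 86.
U+1D558: 4-byte form → F0 9D 95 98.
U+7805: 3-byte form → E7 A0 85.
U+1043F: 4-byte form → F0 90 90 BF.
U+0F50: 3-byte form → E0 BD 90.
U+003E: 1-byte form → 3E.
Concatenated (22 bytes): EC 90 92 F3 A6 93 86 F0 9D 95 98 E7 A0 85 F0 90 90 BF E0 BD 90 3E.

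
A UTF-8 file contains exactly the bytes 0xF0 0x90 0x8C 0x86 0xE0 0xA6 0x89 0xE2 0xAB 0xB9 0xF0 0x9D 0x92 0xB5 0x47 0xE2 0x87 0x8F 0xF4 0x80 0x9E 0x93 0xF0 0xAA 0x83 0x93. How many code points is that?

Byte at offset 0: 0xF0 = 11110000 → 4-byte char (#1). Advance 4.
Byte at offset 4: 0xE0 = 11100000 → 3-byte char (#2). Advance 3.
Byte at offset 7: 0xE2 = 11100010 → 3-byte char (#3). Advance 3.
Byte at offset 10: 0xF0 = 11110000 → 4-byte char (#4). Advance 4.
Byte at offset 14: 0x47 = 01000111 → 1-byte char (#5). Advance 1.
Byte at offset 15: 0xE2 = 11100010 → 3-byte char (#6). Advance 3.
Byte at offset 18: 0xF4 = 11110100 → 4-byte char (#7). Advance 4.
Byte at offset 22: 0xF0 = 11110000 → 4-byte char (#8). Advance 4.
Reached end at offset 26 after 8 code points.

8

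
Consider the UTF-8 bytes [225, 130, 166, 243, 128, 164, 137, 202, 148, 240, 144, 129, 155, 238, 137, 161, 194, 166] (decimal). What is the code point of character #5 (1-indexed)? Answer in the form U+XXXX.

Offset 0: leading byte 0xE1 = 11100001 → 3-byte char #1 = E1 82 A6.
Offset 3: leading byte 0xF3 = 11110011 → 4-byte char #2 = F3 80 A4 89.
Offset 7: leading byte 0xCA = 11001010 → 2-byte char #3 = CA 94.
Offset 9: leading byte 0xF0 = 11110000 → 4-byte char #4 = F0 90 81 9B.
Offset 13: leading byte 0xEE = 11101110 → 3-byte char #5 = EE 89 A1.
Leading byte 0xEE = 11101110 matches 1110xxxx → 3-byte sequence.
Byte 1: 0xEE = 11101110, payload 1110 (4 bits).
Byte 2: 0x89 = 10001001 (10xxxxxx ✓), payload 001001.
Byte 3: 0xA1 = 10100001 (10xxxxxx ✓), payload 100001.
Concatenate: 1110001001100001 = 0xE261 (16 bits → U+E261).

U+E261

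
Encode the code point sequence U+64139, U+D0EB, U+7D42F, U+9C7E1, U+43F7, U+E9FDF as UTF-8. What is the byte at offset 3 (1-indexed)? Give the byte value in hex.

1-indexed offset 3 is 0-indexed offset 2.
U+64139 → 4-byte form F1 A4 84 B9 at offsets 0–3.
Offset 2 falls in char 1's range; it's byte 3 of F1 A4 84 B9 = 0x84.

0x84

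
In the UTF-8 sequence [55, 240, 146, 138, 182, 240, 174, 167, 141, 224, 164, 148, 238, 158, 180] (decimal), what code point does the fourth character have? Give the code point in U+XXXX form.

Offset 0: leading byte 0x37 = 00110111 → 1-byte char #1 = 37.
Offset 1: leading byte 0xF0 = 11110000 → 4-byte char #2 = F0 92 8A B6.
Offset 5: leading byte 0xF0 = 11110000 → 4-byte char #3 = F0 AE A7 8D.
Offset 9: leading byte 0xE0 = 11100000 → 3-byte char #4 = E0 A4 94.
Leading byte 0xE0 = 11100000 matches 1110xxxx → 3-byte sequence.
Byte 1: 0xE0 = 11100000, payload 0000 (4 bits).
Byte 2: 0xA4 = 10100100 (10xxxxxx ✓), payload 100100.
Byte 3: 0x94 = 10010100 (10xxxxxx ✓), payload 010100.
Concatenate: 0000100100010100 = 0x914 (16 bits → U+0914).

U+0914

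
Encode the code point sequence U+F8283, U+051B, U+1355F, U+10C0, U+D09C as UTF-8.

U+F8283: 4-byte form → F3 B8 8A 83.
U+051B: 2-byte form → D4 9B.
U+1355F: 4-byte form → F0 93 95 9F.
U+10C0: 3-byte form → E1 83 80.
U+D09C: 3-byte form → ED 82 9C.
Concatenated (16 bytes): F3 B8 8A 83 D4 9B F0 93 95 9F E1 83 80 ED 82 9C.

F3 B8 8A 83 D4 9B F0 93 95 9F E1 83 80 ED 82 9C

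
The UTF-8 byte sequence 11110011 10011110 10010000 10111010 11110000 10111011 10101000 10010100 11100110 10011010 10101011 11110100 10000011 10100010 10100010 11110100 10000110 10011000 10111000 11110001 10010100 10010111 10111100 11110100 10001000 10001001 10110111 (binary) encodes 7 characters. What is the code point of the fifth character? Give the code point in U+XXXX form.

Offset 0: leading byte 0xF3 = 11110011 → 4-byte char #1 = F3 9E 90 BA.
Offset 4: leading byte 0xF0 = 11110000 → 4-byte char #2 = F0 BB A8 94.
Offset 8: leading byte 0xE6 = 11100110 → 3-byte char #3 = E6 9A AB.
Offset 11: leading byte 0xF4 = 11110100 → 4-byte char #4 = F4 83 A2 A2.
Offset 15: leading byte 0xF4 = 11110100 → 4-byte char #5 = F4 86 98 B8.
Leading byte 0xF4 = 11110100 matches 11110xxx → 4-byte sequence.
Byte 1: 0xF4 = 11110100, payload 100 (3 bits).
Byte 2: 0x86 = 10000110 (10xxxxxx ✓), payload 000110.
Byte 3: 0x98 = 10011000 (10xxxxxx ✓), payload 011000.
Byte 4: 0xB8 = 10111000 (10xxxxxx ✓), payload 111000.
Concatenate: 100000110011000111000 = 0x106638 (21 bits → U+106638).

U+106638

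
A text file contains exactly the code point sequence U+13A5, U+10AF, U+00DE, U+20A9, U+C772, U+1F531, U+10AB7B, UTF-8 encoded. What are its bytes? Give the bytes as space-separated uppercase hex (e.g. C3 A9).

E1 8E A5 E1 82 AF C3 9E E2 82 A9 EC 9D B2 F0 9F 94 B1 F4 8A AD BB

U+13A5: 3-byte form → E1 8E A5.
U+10AF: 3-byte form → E1 82 AF.
U+00DE: 2-byte form → C3 9E.
U+20A9: 3-byte form → E2 82 A9.
U+C772: 3-byte form → EC 9D B2.
U+1F531: 4-byte form → F0 9F 94 B1.
U+10AB7B: 4-byte form → F4 8A AD BB.
Concatenated (22 bytes): E1 8E A5 E1 82 AF C3 9E E2 82 A9 EC 9D B2 F0 9F 94 B1 F4 8A AD BB.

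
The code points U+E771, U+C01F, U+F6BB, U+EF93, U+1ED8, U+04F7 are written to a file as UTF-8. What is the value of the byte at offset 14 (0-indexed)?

U+E771 → 3-byte form EE 9D B1 at offsets 0–2.
U+C01F → 3-byte form EC 80 9F at offsets 3–5.
U+F6BB → 3-byte form EF 9A BB at offsets 6–8.
U+EF93 → 3-byte form EE BE 93 at offsets 9–11.
U+1ED8 → 3-byte form E1 BB 98 at offsets 12–14.
Offset 14 falls in char 5's range; it's byte 3 of E1 BB 98 = 0x98.

0x98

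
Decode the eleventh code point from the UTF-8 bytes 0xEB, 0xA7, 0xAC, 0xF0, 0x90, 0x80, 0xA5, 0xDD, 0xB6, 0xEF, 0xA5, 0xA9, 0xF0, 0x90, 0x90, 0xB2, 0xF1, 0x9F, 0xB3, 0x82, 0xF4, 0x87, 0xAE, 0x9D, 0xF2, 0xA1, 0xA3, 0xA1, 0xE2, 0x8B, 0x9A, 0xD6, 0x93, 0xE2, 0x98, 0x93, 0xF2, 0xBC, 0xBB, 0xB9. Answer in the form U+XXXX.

Offset 0: leading byte 0xEB = 11101011 → 3-byte char #1 = EB A7 AC.
Offset 3: leading byte 0xF0 = 11110000 → 4-byte char #2 = F0 90 80 A5.
Offset 7: leading byte 0xDD = 11011101 → 2-byte char #3 = DD B6.
Offset 9: leading byte 0xEF = 11101111 → 3-byte char #4 = EF A5 A9.
Offset 12: leading byte 0xF0 = 11110000 → 4-byte char #5 = F0 90 90 B2.
Offset 16: leading byte 0xF1 = 11110001 → 4-byte char #6 = F1 9F B3 82.
Offset 20: leading byte 0xF4 = 11110100 → 4-byte char #7 = F4 87 AE 9D.
Offset 24: leading byte 0xF2 = 11110010 → 4-byte char #8 = F2 A1 A3 A1.
Offset 28: leading byte 0xE2 = 11100010 → 3-byte char #9 = E2 8B 9A.
Offset 31: leading byte 0xD6 = 11010110 → 2-byte char #10 = D6 93.
Offset 33: leading byte 0xE2 = 11100010 → 3-byte char #11 = E2 98 93.
Leading byte 0xE2 = 11100010 matches 1110xxxx → 3-byte sequence.
Byte 1: 0xE2 = 11100010, payload 0010 (4 bits).
Byte 2: 0x98 = 10011000 (10xxxxxx ✓), payload 011000.
Byte 3: 0x93 = 10010011 (10xxxxxx ✓), payload 010011.
Concatenate: 0010011000010011 = 0x2613 (16 bits → U+2613).

U+2613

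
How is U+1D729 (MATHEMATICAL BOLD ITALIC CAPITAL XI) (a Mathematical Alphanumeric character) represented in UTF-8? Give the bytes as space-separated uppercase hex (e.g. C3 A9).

U+1D729 = 0x1D729 = 120617 decimal. In range U+10000–U+10FFFF → 4-byte form: 11110xxx 10xxxxxx 10xxxxxx 10xxxxxx.
Binary (21 bits): 000011101011100101001.
Split 3+6+6+6: 000 | 011101 | 011100 | 101001.
Byte 1: 11110000 = 0xF0.
Byte 2: 10011101 = 0x9D.
Byte 3: 10011100 = 0x9C.
Byte 4: 10101001 = 0xA9.

F0 9D 9C A9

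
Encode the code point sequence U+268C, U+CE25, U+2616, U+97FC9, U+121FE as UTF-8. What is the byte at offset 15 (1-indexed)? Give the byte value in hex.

0x92

1-indexed offset 15 is 0-indexed offset 14.
U+268C → 3-byte form E2 9A 8C at offsets 0–2.
U+CE25 → 3-byte form EC B8 A5 at offsets 3–5.
U+2616 → 3-byte form E2 98 96 at offsets 6–8.
U+97FC9 → 4-byte form F2 97 BF 89 at offsets 9–12.
U+121FE → 4-byte form F0 92 87 BE at offsets 13–16.
Offset 14 falls in char 5's range; it's byte 2 of F0 92 87 BE = 0x92.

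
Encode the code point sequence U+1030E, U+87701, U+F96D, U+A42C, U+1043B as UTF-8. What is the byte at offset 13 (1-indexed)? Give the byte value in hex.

0x90

1-indexed offset 13 is 0-indexed offset 12.
U+1030E → 4-byte form F0 90 8C 8E at offsets 0–3.
U+87701 → 4-byte form F2 87 9C 81 at offsets 4–7.
U+F96D → 3-byte form EF A5 AD at offsets 8–10.
U+A42C → 3-byte form EA 90 AC at offsets 11–13.
Offset 12 falls in char 4's range; it's byte 2 of EA 90 AC = 0x90.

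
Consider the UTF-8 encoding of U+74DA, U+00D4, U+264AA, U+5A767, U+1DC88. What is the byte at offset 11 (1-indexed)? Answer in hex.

1-indexed offset 11 is 0-indexed offset 10.
U+74DA → 3-byte form E7 93 9A at offsets 0–2.
U+00D4 → 2-byte form C3 94 at offsets 3–4.
U+264AA → 4-byte form F0 A6 92 AA at offsets 5–8.
U+5A767 → 4-byte form F1 9A 9D A7 at offsets 9–12.
Offset 10 falls in char 4's range; it's byte 2 of F1 9A 9D A7 = 0x9A.

0x9A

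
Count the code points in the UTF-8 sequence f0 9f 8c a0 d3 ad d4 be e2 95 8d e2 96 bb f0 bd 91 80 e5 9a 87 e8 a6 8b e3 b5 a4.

9

Byte at offset 0: 0xF0 = 11110000 → 4-byte char (#1). Advance 4.
Byte at offset 4: 0xD3 = 11010011 → 2-byte char (#2). Advance 2.
Byte at offset 6: 0xD4 = 11010100 → 2-byte char (#3). Advance 2.
Byte at offset 8: 0xE2 = 11100010 → 3-byte char (#4). Advance 3.
Byte at offset 11: 0xE2 = 11100010 → 3-byte char (#5). Advance 3.
Byte at offset 14: 0xF0 = 11110000 → 4-byte char (#6). Advance 4.
Byte at offset 18: 0xE5 = 11100101 → 3-byte char (#7). Advance 3.
Byte at offset 21: 0xE8 = 11101000 → 3-byte char (#8). Advance 3.
Byte at offset 24: 0xE3 = 11100011 → 3-byte char (#9). Advance 3.
Reached end at offset 27 after 9 code points.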